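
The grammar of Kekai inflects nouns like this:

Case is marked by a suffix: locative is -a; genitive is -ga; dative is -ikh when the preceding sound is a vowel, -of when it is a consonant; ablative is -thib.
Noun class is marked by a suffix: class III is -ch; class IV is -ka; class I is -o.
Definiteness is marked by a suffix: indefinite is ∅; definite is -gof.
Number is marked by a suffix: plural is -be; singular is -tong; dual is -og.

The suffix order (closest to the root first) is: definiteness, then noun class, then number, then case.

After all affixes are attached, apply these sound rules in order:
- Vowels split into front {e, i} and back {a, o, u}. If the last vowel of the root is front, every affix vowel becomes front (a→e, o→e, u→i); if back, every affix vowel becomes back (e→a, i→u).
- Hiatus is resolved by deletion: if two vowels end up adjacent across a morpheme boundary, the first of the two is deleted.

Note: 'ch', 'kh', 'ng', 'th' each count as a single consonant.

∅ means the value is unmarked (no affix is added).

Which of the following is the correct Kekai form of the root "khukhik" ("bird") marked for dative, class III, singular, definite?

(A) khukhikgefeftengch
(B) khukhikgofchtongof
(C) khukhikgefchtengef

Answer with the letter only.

C

Attach definiteness definite -gof → khukhikgof.
Attach noun class class III -ch → khukhikgofch.
Attach number singular -tong → khukhikgofchtong.
Attach case dative -of (after consonant 'ng') → khukhikgofchtongof.
Apply vowel harmony: khukhikgofchtongof → khukhikgefchtengef.
Vowel deletion: no change.
So the correct form is khukhikgefchtengef, option (C).
(A) khukhikgefeftengch is wrong: it has the affixes in the wrong order.
(B) khukhikgofchtongof is wrong: it fails to apply the sound rule(s).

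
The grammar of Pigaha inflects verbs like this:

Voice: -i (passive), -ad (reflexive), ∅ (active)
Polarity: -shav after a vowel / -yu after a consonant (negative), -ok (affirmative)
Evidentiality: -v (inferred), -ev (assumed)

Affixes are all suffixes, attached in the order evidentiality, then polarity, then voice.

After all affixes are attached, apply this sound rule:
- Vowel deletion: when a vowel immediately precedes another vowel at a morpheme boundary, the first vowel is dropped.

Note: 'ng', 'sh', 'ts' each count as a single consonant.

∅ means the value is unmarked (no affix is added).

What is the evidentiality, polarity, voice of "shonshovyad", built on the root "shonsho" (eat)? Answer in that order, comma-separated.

Segment: shonsho-v-yu-ad.
evidentiality: -v → inferred.
polarity: -shav/yu → negative.
voice: -ad → reflexive.

inferred, negative, reflexive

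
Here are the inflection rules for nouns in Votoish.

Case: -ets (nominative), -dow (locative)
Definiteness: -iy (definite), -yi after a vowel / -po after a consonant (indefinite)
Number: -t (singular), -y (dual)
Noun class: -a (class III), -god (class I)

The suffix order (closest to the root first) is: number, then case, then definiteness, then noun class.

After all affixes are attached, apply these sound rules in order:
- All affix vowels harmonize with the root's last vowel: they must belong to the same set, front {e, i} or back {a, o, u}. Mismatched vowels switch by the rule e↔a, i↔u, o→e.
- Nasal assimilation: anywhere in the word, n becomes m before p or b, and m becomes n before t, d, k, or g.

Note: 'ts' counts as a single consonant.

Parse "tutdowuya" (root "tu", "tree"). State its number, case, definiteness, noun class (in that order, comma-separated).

Segment: tu-t-dow-iy-a.
number: -t → singular.
case: -dow → locative.
definiteness: -iy → definite.
noun class: -a → class III.

singular, locative, definite, class III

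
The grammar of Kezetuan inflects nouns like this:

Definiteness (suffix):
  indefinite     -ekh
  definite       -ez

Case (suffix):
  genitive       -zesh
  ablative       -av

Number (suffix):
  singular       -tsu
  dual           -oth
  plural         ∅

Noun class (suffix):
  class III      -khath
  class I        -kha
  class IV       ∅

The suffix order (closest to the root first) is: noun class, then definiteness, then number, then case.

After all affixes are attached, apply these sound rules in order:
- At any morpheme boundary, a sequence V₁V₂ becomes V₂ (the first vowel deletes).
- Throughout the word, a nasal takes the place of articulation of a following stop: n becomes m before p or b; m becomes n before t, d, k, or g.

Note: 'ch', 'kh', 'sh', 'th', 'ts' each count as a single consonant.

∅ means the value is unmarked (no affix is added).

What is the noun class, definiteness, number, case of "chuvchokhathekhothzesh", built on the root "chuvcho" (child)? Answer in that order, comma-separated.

Segment: chuvcho-khath-ekh-oth-zesh.
noun class: -khath → class III.
definiteness: -ekh → indefinite.
number: -oth → dual.
case: -zesh → genitive.

class III, indefinite, dual, genitive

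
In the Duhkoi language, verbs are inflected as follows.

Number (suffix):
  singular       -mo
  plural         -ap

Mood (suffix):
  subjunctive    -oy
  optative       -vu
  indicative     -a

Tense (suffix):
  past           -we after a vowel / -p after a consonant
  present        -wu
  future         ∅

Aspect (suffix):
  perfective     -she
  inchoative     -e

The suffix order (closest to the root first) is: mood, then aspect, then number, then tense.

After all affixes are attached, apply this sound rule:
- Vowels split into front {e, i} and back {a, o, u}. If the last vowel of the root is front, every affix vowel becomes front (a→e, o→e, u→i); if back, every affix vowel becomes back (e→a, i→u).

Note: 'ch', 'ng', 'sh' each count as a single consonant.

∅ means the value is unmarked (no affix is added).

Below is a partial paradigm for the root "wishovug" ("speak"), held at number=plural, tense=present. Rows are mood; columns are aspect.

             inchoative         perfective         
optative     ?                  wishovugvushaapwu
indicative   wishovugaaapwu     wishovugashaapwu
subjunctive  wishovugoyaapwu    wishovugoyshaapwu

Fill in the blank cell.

wishovugvuaapwu

Attach mood optative -vu → wishovugvu.
Attach aspect inchoative -e → wishovugvue.
Attach number plural -ap → wishovugvueap.
Attach tense present -wu → wishovugvueapwu.
Apply vowel harmony: wishovugvueapwu → wishovugvuaapwu.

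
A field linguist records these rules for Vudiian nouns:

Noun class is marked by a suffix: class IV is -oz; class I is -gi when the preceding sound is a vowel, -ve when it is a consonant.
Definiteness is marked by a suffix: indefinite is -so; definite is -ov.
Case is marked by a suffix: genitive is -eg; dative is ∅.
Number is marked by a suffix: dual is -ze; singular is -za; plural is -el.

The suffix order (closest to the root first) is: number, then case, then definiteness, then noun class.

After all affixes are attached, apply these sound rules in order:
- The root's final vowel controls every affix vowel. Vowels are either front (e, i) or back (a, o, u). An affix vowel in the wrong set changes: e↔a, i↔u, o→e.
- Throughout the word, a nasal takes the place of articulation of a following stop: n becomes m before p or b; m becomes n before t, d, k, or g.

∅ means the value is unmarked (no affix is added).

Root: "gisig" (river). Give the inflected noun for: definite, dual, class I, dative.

gisigzeevve

Attach number dual -ze → gisigze.
case = dative: zero marking, form stays gisigze.
Attach definiteness definite -ov → gisigzeov.
Attach noun class class I -ve (after consonant 'v') → gisigzeovve.
Apply vowel harmony: gisigzeovve → gisigzeevve.
Nasal assimilation: no change.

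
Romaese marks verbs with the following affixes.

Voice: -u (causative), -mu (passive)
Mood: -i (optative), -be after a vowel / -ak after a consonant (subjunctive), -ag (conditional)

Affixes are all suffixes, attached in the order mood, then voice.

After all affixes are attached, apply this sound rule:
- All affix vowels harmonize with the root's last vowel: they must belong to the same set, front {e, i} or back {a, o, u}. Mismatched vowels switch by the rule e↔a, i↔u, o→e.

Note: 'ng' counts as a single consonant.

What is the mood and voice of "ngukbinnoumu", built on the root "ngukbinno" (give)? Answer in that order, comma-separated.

optative, passive

Segment: ngukbinno-i-mu.
mood: -i → optative.
voice: -mu → passive.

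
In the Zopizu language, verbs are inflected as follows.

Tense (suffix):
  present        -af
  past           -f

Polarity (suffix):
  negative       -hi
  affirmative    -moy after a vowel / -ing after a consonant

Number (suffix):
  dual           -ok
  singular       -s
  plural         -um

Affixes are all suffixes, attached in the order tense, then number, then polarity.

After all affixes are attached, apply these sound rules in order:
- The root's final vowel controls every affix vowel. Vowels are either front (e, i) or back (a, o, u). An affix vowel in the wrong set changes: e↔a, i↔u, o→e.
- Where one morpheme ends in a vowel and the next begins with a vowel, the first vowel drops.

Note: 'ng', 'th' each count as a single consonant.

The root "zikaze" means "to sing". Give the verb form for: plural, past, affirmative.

zikazefiming

Attach tense past -f → zikazef.
Attach number plural -um → zikazefum.
Attach polarity affirmative -ing (after consonant 'm') → zikazefuming.
Apply vowel harmony: zikazefuming → zikazefiming.
Vowel deletion: no change.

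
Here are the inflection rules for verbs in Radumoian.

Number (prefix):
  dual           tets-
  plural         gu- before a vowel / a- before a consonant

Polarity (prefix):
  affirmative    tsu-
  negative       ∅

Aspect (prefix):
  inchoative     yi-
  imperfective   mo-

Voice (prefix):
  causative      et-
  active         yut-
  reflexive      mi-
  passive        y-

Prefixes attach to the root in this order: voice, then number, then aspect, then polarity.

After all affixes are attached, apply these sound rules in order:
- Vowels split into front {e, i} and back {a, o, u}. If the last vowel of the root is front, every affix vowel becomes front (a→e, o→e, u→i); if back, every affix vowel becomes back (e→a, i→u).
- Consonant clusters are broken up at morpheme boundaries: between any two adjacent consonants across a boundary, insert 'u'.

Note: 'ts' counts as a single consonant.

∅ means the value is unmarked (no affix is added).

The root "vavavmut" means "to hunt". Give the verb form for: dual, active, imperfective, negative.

motatsuyutuvavavmut

Attach voice active yut- → yutvavavmut.
Attach number dual tets- → tetsyutvavavmut.
Attach aspect imperfective mo- → motetsyutvavavmut.
polarity = negative: zero marking, form stays motetsyutvavavmut.
Apply vowel harmony: motetsyutvavavmut → motatsyutvavavmut.
Apply epenthesis: motatsyutvavavmut → motatsuyutuvavavmut.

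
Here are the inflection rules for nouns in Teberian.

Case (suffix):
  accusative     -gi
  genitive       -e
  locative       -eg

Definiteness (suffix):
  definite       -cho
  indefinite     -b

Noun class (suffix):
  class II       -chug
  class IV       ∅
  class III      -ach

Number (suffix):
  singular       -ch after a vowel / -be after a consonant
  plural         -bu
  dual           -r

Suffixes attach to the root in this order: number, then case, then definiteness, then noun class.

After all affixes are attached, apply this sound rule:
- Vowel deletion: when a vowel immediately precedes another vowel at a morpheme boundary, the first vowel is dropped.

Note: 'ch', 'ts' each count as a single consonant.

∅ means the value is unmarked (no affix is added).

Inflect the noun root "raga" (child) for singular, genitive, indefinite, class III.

Attach number singular -ch (after vowel 'a') → ragach.
Attach case genitive -e → ragache.
Attach definiteness indefinite -b → ragacheb.
Attach noun class class III -ach → ragachebach.
Vowel deletion: no change.

ragachebach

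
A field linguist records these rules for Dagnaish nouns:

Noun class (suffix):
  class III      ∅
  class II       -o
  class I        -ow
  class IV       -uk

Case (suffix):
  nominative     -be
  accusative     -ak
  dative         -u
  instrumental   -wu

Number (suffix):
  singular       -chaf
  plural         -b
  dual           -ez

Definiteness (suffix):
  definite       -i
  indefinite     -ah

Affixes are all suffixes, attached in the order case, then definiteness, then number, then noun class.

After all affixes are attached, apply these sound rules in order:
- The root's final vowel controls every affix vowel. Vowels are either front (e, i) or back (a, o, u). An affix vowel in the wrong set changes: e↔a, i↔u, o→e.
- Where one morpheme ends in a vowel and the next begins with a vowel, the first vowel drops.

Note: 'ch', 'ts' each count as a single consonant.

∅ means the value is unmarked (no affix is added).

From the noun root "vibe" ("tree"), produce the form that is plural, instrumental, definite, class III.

vibewib

Attach case instrumental -wu → vibewu.
Attach definiteness definite -i → vibewui.
Attach number plural -b → vibewuib.
noun class = class III: zero marking, form stays vibewuib.
Apply vowel harmony: vibewuib → vibewiib.
Apply vowel deletion: vibewiib → vibewib.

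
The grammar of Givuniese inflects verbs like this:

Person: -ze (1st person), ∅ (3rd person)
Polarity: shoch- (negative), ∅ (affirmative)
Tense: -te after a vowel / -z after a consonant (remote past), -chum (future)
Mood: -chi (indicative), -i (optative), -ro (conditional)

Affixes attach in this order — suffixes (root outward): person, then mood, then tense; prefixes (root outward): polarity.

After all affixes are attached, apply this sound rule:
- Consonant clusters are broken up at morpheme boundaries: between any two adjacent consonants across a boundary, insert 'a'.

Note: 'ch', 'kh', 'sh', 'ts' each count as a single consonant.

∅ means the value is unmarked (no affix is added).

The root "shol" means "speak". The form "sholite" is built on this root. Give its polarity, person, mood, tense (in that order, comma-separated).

Segment: shol-i-te.
polarity: ∅ → affirmative.
person: ∅ → 3rd person.
mood: -i → optative.
tense: -te/z → remote past.

affirmative, 3rd person, optative, remote past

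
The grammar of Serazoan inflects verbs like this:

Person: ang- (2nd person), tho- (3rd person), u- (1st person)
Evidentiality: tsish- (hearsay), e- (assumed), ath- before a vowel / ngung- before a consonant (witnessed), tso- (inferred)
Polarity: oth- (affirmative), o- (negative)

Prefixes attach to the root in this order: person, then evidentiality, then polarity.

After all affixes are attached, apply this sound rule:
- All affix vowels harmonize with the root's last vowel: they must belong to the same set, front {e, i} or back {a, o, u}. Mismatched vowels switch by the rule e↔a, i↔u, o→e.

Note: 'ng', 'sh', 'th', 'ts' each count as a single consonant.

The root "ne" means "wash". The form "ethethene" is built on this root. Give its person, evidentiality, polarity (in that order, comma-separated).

Segment: oth-e-tho-ne.
person: tho- → 3rd person.
evidentiality: e- → assumed.
polarity: oth- → affirmative.

3rd person, assumed, affirmative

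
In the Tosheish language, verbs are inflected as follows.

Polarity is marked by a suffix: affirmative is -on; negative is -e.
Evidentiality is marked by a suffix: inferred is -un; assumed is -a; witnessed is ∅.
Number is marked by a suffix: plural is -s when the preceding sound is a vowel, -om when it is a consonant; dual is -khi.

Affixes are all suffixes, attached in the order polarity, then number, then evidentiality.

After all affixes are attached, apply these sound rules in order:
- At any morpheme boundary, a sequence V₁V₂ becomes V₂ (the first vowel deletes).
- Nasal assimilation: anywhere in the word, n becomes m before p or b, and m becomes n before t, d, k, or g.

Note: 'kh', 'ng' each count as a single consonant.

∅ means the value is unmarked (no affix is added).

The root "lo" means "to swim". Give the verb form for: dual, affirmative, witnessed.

Attach polarity affirmative -on → loon.
Attach number dual -khi → loonkhi.
evidentiality = witnessed: zero marking, form stays loonkhi.
Apply vowel deletion: loonkhi → lonkhi.
Nasal assimilation: no change.

lonkhi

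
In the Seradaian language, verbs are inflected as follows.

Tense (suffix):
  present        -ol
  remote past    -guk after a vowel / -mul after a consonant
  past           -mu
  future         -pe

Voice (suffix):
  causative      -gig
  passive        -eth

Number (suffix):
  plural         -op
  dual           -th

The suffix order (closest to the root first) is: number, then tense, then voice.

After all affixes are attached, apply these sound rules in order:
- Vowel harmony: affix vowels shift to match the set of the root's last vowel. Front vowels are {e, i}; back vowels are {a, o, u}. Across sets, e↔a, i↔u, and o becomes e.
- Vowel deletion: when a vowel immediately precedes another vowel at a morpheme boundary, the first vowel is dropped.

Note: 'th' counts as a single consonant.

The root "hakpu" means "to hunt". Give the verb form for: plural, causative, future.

Attach number plural -op → hakpuop.
Attach tense future -pe → hakpuoppe.
Attach voice causative -gig → hakpuoppegig.
Apply vowel harmony: hakpuoppegig → hakpuoppagug.
Apply vowel deletion: hakpuoppagug → hakpoppagug.

hakpoppagug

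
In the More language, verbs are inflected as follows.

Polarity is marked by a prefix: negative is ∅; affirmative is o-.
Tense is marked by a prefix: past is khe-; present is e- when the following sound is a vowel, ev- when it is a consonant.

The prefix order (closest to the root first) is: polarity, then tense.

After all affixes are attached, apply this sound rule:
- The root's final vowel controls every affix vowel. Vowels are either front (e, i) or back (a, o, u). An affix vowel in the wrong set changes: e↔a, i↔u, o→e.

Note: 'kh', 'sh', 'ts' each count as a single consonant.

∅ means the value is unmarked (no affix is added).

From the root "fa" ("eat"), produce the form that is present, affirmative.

aofa

Attach polarity affirmative o- → ofa.
Attach tense present e- (before vowel 'o') → eofa.
Apply vowel harmony: eofa → aofa.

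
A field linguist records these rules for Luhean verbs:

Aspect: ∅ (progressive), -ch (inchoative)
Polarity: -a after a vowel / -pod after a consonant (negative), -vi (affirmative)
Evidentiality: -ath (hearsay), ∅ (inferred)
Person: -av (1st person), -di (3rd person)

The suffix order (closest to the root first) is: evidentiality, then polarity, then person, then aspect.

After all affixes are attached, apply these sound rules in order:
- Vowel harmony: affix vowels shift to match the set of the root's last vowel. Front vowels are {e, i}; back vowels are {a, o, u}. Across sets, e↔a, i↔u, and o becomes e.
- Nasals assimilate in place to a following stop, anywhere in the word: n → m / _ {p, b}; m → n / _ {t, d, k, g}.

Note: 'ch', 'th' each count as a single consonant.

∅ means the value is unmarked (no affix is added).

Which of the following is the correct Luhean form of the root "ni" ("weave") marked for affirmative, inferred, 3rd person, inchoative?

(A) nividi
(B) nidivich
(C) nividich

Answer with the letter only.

C

evidentiality = inferred: zero marking, form stays ni.
Attach polarity affirmative -vi → nivi.
Attach person 3rd person -di → nividi.
Attach aspect inchoative -ch → nividich.
Vowel harmony: no change.
Nasal assimilation: no change.
So the correct form is nividich, option (C).
(A) nividi is wrong: it uses progressive instead of inchoative for aspect.
(B) nidivich is wrong: it has the affixes in the wrong order.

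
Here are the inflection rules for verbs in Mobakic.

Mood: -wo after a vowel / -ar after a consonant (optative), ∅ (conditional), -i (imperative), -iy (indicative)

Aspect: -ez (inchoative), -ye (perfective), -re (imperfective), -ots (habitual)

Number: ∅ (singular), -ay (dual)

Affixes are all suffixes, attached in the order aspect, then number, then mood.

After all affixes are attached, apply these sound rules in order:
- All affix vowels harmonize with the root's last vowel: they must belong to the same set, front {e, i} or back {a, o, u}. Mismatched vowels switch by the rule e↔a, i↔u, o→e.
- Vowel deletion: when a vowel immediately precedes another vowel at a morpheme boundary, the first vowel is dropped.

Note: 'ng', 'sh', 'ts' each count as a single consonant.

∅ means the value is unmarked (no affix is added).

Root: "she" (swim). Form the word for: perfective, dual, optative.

sheyeyer

Attach aspect perfective -ye → sheye.
Attach number dual -ay → sheyeay.
Attach mood optative -ar (after consonant 'y') → sheyeayar.
Apply vowel harmony: sheyeayar → sheyeeyer.
Apply vowel deletion: sheyeeyer → sheyeyer.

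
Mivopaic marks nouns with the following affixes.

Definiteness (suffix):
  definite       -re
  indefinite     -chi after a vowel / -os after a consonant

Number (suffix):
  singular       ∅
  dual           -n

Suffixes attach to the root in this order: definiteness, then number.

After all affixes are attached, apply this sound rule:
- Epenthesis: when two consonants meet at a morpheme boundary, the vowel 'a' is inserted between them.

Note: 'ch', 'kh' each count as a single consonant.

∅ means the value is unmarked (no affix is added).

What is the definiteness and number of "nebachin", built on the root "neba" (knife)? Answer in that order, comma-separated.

indefinite, dual

Segment: neba-chi-n.
definiteness: -chi/os → indefinite.
number: -n → dual.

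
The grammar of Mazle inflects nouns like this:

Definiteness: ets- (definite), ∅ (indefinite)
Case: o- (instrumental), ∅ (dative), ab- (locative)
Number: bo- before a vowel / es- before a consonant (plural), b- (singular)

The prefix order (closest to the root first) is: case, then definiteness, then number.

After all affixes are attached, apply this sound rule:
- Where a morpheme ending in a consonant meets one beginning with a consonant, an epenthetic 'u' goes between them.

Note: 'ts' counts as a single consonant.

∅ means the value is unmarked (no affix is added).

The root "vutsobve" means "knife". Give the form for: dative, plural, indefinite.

esuvutsobve

case = dative: zero marking, form stays vutsobve.
definiteness = indefinite: zero marking, form stays vutsobve.
Attach number plural es- (before consonant 'v') → esvutsobve.
Apply epenthesis: esvutsobve → esuvutsobve.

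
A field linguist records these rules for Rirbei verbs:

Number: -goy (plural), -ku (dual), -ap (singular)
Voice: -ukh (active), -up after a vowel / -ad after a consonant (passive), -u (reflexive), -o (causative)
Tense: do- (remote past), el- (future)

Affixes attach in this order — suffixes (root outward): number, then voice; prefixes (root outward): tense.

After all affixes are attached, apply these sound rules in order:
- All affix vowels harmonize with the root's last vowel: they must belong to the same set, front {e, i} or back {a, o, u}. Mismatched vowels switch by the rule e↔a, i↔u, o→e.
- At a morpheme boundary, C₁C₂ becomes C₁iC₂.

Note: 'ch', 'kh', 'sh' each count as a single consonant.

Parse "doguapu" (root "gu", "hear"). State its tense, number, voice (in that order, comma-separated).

Segment: do-gu-ap-u.
tense: do- → remote past.
number: -ap → singular.
voice: -u → reflexive.

remote past, singular, reflexive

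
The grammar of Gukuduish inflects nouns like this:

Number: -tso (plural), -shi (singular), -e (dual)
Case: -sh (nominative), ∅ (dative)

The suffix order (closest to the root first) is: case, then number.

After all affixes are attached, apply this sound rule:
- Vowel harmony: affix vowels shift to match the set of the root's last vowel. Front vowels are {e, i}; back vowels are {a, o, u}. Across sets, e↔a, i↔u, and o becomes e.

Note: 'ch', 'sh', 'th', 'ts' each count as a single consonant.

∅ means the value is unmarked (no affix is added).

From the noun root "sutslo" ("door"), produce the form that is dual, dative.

sutsloa

case = dative: zero marking, form stays sutslo.
Attach number dual -e → sutsloe.
Apply vowel harmony: sutsloe → sutsloa.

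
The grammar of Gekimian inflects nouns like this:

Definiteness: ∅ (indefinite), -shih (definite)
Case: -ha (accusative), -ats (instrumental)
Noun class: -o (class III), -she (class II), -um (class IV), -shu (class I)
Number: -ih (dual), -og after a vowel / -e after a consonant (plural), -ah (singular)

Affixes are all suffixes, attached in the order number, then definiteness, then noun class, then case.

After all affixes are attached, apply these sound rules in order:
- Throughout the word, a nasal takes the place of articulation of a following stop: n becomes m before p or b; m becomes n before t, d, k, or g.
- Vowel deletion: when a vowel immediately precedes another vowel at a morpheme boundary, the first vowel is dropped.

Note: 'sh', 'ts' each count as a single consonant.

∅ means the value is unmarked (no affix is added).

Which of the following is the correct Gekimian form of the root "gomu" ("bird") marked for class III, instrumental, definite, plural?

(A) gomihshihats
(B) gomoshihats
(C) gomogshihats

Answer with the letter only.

C

Attach number plural -og (after vowel 'u') → gomuog.
Attach definiteness definite -shih → gomuogshih.
Attach noun class class III -o → gomuogshiho.
Attach case instrumental -ats → gomuogshihoats.
Nasal assimilation: no change.
Apply vowel deletion: gomuogshihoats → gomogshihats.
So the correct form is gomogshihats, option (C).
(A) gomihshihats is wrong: it uses dual instead of plural for number.
(B) gomoshihats is wrong: it has the affixes in the wrong order.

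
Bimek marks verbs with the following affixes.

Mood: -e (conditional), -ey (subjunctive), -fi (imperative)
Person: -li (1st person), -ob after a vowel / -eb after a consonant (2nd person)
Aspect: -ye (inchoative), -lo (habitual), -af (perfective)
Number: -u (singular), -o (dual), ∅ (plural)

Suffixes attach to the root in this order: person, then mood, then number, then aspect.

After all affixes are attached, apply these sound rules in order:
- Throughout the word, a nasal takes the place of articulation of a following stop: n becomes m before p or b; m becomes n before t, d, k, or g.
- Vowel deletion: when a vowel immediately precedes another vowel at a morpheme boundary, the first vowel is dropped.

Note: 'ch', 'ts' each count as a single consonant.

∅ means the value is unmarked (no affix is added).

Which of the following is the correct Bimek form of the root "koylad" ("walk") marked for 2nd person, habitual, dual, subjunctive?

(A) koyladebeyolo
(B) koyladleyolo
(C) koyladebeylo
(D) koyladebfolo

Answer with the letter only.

Attach person 2nd person -eb (after consonant 'd') → koyladeb.
Attach mood subjunctive -ey → koyladebey.
Attach number dual -o → koyladebeyo.
Attach aspect habitual -lo → koyladebeyolo.
Nasal assimilation: no change.
Vowel deletion: no change.
So the correct form is koyladebeyolo, option (A).
(C) koyladebeylo is wrong: it uses plural instead of dual for number.
(B) koyladleyolo is wrong: it uses 1st person instead of 2nd person for person.
(D) koyladebfolo is wrong: it uses imperative instead of subjunctive for mood.

A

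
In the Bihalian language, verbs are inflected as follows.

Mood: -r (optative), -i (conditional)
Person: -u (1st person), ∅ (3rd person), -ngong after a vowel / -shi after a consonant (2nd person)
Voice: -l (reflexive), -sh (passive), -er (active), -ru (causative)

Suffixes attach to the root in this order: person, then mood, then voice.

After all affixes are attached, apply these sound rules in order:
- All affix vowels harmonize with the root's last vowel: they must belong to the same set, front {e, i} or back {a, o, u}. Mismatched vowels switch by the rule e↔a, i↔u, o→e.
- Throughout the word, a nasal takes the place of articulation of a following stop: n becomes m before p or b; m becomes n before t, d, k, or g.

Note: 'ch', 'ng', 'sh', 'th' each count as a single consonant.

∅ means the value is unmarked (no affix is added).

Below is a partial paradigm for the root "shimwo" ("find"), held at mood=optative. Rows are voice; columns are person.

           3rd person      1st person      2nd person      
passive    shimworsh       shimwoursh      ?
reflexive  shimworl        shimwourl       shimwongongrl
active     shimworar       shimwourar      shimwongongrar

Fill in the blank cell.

Attach person 2nd person -ngong (after vowel 'o') → shimwongong.
Attach mood optative -r → shimwongongr.
Attach voice passive -sh → shimwongongrsh.
Vowel harmony: no change.
Nasal assimilation: no change.

shimwongongrsh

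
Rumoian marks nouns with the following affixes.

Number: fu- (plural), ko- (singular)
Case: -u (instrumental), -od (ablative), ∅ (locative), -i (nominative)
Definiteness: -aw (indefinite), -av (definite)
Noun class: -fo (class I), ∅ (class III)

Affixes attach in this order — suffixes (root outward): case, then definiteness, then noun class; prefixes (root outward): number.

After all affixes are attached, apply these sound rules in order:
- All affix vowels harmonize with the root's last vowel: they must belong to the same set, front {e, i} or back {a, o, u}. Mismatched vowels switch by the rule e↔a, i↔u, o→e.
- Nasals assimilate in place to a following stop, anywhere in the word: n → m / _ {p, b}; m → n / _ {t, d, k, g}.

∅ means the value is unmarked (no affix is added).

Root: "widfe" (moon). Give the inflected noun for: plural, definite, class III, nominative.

Attach case nominative -i → widfei.
Attach definiteness definite -av → widfeiav.
Attach number plural fu- → fuwidfeiav.
noun class = class III: zero marking, form stays fuwidfeiav.
Apply vowel harmony: fuwidfeiav → fiwidfeiev.
Nasal assimilation: no change.

fiwidfeiev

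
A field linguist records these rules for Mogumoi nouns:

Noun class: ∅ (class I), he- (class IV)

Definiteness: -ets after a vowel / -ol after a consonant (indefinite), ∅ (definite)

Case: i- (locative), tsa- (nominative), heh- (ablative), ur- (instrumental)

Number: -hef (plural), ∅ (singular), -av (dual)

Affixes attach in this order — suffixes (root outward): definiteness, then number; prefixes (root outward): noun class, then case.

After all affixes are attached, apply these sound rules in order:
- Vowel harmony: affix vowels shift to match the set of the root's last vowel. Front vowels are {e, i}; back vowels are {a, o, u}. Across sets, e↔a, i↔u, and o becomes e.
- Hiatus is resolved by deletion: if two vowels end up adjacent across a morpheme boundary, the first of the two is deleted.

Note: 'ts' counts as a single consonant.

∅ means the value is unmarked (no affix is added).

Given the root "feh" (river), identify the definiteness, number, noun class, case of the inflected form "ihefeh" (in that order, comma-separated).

Segment: i-he-feh.
definiteness: ∅ → definite.
number: ∅ → singular.
noun class: he- → class IV.
case: i- → locative.

definite, singular, class IV, locative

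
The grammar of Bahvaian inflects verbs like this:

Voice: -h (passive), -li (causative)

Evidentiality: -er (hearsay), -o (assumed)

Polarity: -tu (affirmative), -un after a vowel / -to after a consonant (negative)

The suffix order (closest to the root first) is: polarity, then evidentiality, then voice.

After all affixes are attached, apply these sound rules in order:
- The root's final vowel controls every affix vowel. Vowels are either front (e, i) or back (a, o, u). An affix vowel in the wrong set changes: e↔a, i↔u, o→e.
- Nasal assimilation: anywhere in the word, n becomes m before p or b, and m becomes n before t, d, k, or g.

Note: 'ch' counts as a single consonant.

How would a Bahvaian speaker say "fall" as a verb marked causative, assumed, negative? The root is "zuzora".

Attach polarity negative -un (after vowel 'a') → zuzoraun.
Attach evidentiality assumed -o → zuzorauno.
Attach voice causative -li → zuzoraunoli.
Apply vowel harmony: zuzoraunoli → zuzoraunolu.
Nasal assimilation: no change.

zuzoraunolu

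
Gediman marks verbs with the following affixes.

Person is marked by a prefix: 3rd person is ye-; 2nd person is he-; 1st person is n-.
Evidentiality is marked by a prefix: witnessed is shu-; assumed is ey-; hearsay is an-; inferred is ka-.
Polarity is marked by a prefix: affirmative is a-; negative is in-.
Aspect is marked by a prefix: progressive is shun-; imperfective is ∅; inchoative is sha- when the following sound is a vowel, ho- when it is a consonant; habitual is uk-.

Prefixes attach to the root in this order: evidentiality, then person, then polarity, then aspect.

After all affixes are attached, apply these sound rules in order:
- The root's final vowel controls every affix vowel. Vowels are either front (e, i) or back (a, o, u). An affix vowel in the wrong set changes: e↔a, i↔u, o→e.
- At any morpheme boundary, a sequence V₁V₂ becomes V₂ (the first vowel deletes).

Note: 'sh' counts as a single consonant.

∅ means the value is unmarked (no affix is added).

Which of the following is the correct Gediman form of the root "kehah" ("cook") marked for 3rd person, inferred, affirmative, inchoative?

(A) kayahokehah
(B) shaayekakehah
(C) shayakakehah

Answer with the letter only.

Attach evidentiality inferred ka- → kakehah.
Attach person 3rd person ye- → yekakehah.
Attach polarity affirmative a- → ayekakehah.
Attach aspect inchoative sha- (before vowel 'a') → shaayekakehah.
Apply vowel harmony: shaayekakehah → shaayakakehah.
Apply vowel deletion: shaayakakehah → shayakakehah.
So the correct form is shayakakehah, option (C).
(A) kayahokehah is wrong: it has the affixes in the wrong order.
(B) shaayekakehah is wrong: it fails to apply the sound rule(s).

C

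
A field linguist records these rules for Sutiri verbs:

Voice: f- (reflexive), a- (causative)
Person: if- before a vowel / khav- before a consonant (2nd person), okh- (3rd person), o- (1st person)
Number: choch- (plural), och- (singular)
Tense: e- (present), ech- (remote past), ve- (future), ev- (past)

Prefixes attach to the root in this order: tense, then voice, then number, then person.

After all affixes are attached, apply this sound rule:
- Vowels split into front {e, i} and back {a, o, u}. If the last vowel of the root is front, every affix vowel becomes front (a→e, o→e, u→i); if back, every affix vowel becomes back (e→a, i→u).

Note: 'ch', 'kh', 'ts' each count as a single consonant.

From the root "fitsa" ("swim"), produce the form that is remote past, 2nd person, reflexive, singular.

ufochfachfitsa

Attach tense remote past ech- → echfitsa.
Attach voice reflexive f- → fechfitsa.
Attach number singular och- → ochfechfitsa.
Attach person 2nd person if- (before vowel 'o') → ifochfechfitsa.
Apply vowel harmony: ifochfechfitsa → ufochfachfitsa.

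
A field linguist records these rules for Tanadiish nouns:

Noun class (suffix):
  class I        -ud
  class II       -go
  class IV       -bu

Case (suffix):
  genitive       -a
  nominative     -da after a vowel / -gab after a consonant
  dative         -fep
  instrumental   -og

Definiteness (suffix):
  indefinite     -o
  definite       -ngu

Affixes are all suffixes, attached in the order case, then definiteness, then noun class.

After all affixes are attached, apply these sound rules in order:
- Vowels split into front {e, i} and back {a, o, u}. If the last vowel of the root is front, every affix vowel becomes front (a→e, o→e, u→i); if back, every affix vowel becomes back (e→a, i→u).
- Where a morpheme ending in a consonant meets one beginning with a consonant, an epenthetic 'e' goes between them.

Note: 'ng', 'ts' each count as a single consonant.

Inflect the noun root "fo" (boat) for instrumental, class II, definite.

Attach case instrumental -og → foog.
Attach definiteness definite -ngu → foogngu.
Attach noun class class II -go → foogngugo.
Vowel harmony: no change.
Apply epenthesis: foogngugo → foogengugo.

foogengugo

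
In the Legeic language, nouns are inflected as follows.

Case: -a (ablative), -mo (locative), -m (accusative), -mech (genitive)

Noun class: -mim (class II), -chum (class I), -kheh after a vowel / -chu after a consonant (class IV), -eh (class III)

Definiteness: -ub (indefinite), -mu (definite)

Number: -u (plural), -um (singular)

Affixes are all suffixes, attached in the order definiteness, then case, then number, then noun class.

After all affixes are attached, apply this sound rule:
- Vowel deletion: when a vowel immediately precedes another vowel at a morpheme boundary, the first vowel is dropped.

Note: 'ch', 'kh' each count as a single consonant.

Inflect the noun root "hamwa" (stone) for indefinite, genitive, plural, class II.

Attach definiteness indefinite -ub → hamwaub.
Attach case genitive -mech → hamwaubmech.
Attach number plural -u → hamwaubmechu.
Attach noun class class II -mim → hamwaubmechumim.
Apply vowel deletion: hamwaubmechumim → hamwubmechumim.

hamwubmechumim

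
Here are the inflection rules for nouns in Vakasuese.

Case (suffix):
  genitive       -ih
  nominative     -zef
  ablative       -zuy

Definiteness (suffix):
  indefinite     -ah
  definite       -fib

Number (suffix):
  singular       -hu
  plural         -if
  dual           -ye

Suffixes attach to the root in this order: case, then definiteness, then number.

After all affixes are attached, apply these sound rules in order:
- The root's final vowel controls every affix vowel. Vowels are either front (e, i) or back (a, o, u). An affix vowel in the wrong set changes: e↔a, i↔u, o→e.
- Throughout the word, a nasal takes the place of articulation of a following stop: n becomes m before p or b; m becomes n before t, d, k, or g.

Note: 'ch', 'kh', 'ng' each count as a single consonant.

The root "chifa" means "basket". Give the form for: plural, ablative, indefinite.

chifazuyahuf

Attach case ablative -zuy → chifazuy.
Attach definiteness indefinite -ah → chifazuyah.
Attach number plural -if → chifazuyahif.
Apply vowel harmony: chifazuyahif → chifazuyahuf.
Nasal assimilation: no change.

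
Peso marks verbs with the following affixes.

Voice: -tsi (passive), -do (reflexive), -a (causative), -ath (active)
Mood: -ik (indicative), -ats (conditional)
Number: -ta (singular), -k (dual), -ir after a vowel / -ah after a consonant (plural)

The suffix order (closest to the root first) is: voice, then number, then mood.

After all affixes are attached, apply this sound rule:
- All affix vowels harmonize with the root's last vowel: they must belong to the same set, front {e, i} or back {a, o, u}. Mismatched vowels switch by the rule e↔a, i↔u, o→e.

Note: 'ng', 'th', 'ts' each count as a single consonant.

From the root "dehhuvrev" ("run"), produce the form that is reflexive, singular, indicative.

Attach voice reflexive -do → dehhuvrevdo.
Attach number singular -ta → dehhuvrevdota.
Attach mood indicative -ik → dehhuvrevdotaik.
Apply vowel harmony: dehhuvrevdotaik → dehhuvrevdeteik.

dehhuvrevdeteik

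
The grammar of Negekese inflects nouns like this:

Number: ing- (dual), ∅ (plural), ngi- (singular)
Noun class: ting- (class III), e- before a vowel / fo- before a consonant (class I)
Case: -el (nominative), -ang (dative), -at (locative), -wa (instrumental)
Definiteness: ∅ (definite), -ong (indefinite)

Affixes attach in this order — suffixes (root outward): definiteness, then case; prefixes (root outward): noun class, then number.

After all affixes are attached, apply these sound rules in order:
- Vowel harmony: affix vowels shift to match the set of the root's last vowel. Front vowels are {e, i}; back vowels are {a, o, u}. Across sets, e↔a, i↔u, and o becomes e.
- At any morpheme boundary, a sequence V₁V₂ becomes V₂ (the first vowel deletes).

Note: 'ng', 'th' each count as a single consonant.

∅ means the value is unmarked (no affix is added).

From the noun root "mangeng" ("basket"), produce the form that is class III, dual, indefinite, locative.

ingtingmangengenget

Attach definiteness indefinite -ong → mangengong.
Attach noun class class III ting- → tingmangengong.
Attach case locative -at → tingmangengongat.
Attach number dual ing- → ingtingmangengongat.
Apply vowel harmony: ingtingmangengongat → ingtingmangengenget.
Vowel deletion: no change.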